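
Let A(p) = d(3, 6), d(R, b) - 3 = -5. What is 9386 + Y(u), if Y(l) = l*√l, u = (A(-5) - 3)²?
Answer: 9511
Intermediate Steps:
d(R, b) = -2 (d(R, b) = 3 - 5 = -2)
A(p) = -2
u = 25 (u = (-2 - 3)² = (-5)² = 25)
Y(l) = l^(3/2)
9386 + Y(u) = 9386 + 25^(3/2) = 9386 + 125 = 9511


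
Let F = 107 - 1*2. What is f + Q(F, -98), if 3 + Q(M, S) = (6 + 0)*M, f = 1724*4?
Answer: 7523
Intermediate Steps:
F = 105 (F = 107 - 2 = 105)
f = 6896
Q(M, S) = -3 + 6*M (Q(M, S) = -3 + (6 + 0)*M = -3 + 6*M)
f + Q(F, -98) = 6896 + (-3 + 6*105) = 6896 + (-3 + 630) = 6896 + 627 = 7523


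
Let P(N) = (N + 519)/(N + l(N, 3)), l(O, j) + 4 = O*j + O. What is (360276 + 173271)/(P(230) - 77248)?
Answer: -611444862/88525459 ≈ -6.9070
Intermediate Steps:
l(O, j) = -4 + O + O*j (l(O, j) = -4 + (O*j + O) = -4 + (O + O*j) = -4 + O + O*j)
P(N) = (519 + N)/(-4 + 5*N) (P(N) = (N + 519)/(N + (-4 + N + N*3)) = (519 + N)/(N + (-4 + N + 3*N)) = (519 + N)/(N + (-4 + 4*N)) = (519 + N)/(-4 + 5*N))
(360276 + 173271)/(P(230) - 77248) = (360276 + 173271)/((519 + 230)/(-4 + 5*230) - 77248) = 533547/(749/(-4 + 1150) - 77248) = 533547/(749/1146 - 77248) = 533547/(-88525459/1146) = 533547*(-1146/88525459) = -611444862/88525459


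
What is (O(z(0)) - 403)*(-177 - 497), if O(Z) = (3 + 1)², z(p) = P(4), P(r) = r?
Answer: 260838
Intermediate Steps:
z(p) = 4
O(Z) = 16 (O(Z) = 4² = 16)
(O(z(0)) - 403)*(-177 - 497) = (16 - 403)*(-177 - 497) = -387*(-674) = 260838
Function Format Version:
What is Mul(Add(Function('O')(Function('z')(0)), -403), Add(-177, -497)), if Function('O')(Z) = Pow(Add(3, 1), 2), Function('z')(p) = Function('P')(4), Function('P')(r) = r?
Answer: 260838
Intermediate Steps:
Function('z')(p) = 4
Function('O')(Z) = 16 (Function('O')(Z) = Pow(4, 2) = 16)
Mul(Add(Function('O')(Function('z')(0)), -403), Add(-177, -497)) = Mul(Add(16, -403), Add(-177, -497)) = Mul(-387, -674) = 260838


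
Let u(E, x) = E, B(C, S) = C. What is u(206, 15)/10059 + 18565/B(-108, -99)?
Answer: -62241029/362124 ≈ -171.88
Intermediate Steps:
u(206, 15)/10059 + 18565/B(-108, -99) = 206/10059 + 18565/(-108) = 206*(1/10059) + 18565*(-1/108) = 206/10059 - 18565/108 = -62241029/362124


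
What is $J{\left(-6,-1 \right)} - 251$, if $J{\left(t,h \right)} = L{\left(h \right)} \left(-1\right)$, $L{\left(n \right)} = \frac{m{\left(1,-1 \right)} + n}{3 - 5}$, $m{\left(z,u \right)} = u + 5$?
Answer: $- \frac{499}{2} \approx -249.5$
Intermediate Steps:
$m{\left(z,u \right)} = 5 + u$
$L{\left(n \right)} = -2 - \frac{n}{2}$ ($L{\left(n \right)} = \frac{\left(5 - 1\right) + n}{3 - 5} = \frac{4 + n}{-2} = \left(4 + n\right) \left(- \frac{1}{2}\right) = -2 - \frac{n}{2}$)
$J{\left(t,h \right)} = 2 + \frac{h}{2}$ ($J{\left(t,h \right)} = \left(-2 - \frac{h}{2}\right) \left(-1\right) = 2 + \frac{h}{2}$)
$J{\left(-6,-1 \right)} - 251 = \left(2 + \frac{1}{2} \left(-1\right)\right) - 251 = \left(2 - \frac{1}{2}\right) - 251 = \frac{3}{2} - 251 = - \frac{499}{2}$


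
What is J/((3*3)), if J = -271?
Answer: -271/9 ≈ -30.111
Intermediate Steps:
J/((3*3)) = -271/(3*3) = -271/9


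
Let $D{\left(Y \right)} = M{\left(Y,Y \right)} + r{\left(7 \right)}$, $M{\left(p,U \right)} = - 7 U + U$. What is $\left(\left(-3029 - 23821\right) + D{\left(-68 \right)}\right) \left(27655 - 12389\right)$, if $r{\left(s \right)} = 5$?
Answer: $-403587242$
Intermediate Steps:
$M{\left(p,U \right)} = - 6 U$
$D{\left(Y \right)} = 5 - 6 Y$ ($D{\left(Y \right)} = - 6 Y + 5 = 5 - 6 Y$)
$\left(\left(-3029 - 23821\right) + D{\left(-68 \right)}\right) \left(27655 - 12389\right) = \left(\left(-3029 - 23821\right) + \left(5 - -408\right)\right) \left(27655 - 12389\right) = \left(\left(-3029 - 23821\right) + \left(5 + 408\right)\right) 15266 = \left(-26850 + 413\right) 15266 = \left(-26437\right) 15266 = -403587242$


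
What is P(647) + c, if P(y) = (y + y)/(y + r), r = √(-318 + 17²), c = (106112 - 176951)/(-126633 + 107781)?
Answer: 7573188503/1315360596 - 647*I*√29/209319 ≈ 5.7575 - 0.016645*I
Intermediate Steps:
c = 23613/6284 (c = -70839/(-18852) = -70839*(-1/18852) = 23613/6284 ≈ 3.7576)
r = I*√29 (r = √(-318 + 289) = √(-29) = I*√29 ≈ 5.3852*I)
P(y) = 2*y/(y + I*√29) (P(y) = (y + y)/(y + I*√29) = (2*y)/(y + I*√29) = 2*y/(y + I*√29))
P(647) + c = 2*647/(647 + I*√29) + 23613/6284 = 1294/(647 + I*√29) + 23613/6284 = 23613/6284 + 1294/(647 + I*√29)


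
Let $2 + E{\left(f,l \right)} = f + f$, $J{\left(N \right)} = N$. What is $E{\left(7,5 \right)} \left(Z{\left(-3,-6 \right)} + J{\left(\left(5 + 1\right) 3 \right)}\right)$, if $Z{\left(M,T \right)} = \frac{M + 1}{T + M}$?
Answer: $\frac{656}{3} \approx 218.67$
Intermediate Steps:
$E{\left(f,l \right)} = -2 + 2 f$ ($E{\left(f,l \right)} = -2 + \left(f + f\right) = -2 + 2 f$)
$Z{\left(M,T \right)} = \frac{1 + M}{M + T}$
$E{\left(7,5 \right)} \left(Z{\left(-3,-6 \right)} + J{\left(\left(5 + 1\right) 3 \right)}\right) = \left(-2 + 2 \cdot 7\right) \left(\frac{1 - 3}{-3 - 6} + \left(5 + 1\right) 3\right) = \left(-2 + 14\right) \left(\frac{1}{-9} \left(-2\right) + 6 \cdot 3\right) = 12 \left(\left(- \frac{1}{9}\right) \left(-2\right) + 18\right) = 12 \left(\frac{2}{9} + 18\right) = 12 \cdot \frac{164}{9} = \frac{656}{3}$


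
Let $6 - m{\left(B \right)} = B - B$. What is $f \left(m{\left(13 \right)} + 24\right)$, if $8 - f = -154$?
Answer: $4860$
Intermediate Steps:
$f = 162$ ($f = 8 - -154 = 8 + 154 = 162$)
$m{\left(B \right)} = 6$ ($m{\left(B \right)} = 6 - \left(B - B\right) = 6 - 0 = 6 + 0 = 6$)
$f \left(m{\left(13 \right)} + 24\right) = 162 \left(6 + 24\right) = 162 \cdot 30 = 4860$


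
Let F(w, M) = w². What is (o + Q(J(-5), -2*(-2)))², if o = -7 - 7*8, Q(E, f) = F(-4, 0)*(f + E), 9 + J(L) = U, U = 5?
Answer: 3969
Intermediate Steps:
J(L) = -4 (J(L) = -9 + 5 = -4)
Q(E, f) = 16*E + 16*f (Q(E, f) = (-4)²*(f + E) = 16*(E + f) = 16*E + 16*f)
o = -63 (o = -7 - 1*56 = -7 - 56 = -63)
(o + Q(J(-5), -2*(-2)))² = (-63 + (16*(-4) + 16*(-2*(-2))))² = (-63 + (-64 + 16*4))² = (-63 + (-64 + 64))² = (-63 + 0)² = (-63)² = 3969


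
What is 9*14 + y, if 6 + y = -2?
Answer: 118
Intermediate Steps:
y = -8 (y = -6 - 2 = -8)
9*14 + y = 9*14 - 8 = 126 - 8 = 118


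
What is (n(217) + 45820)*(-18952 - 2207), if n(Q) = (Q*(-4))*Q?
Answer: 3015919224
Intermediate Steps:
n(Q) = -4*Q² (n(Q) = (-4*Q)*Q = -4*Q²)
(n(217) + 45820)*(-18952 - 2207) = (-4*217² + 45820)*(-18952 - 2207) = (-4*47089 + 45820)*(-21159) = (-188356 + 45820)*(-21159) = -142536*(-21159) = 3015919224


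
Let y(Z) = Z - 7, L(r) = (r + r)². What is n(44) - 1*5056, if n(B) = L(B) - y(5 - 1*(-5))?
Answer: 2685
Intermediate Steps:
L(r) = 4*r² (L(r) = (2*r)² = 4*r²)
y(Z) = -7 + Z
n(B) = -3 + 4*B² (n(B) = 4*B² - (-7 + (5 - 1*(-5))) = 4*B² - (-7 + (5 + 5)) = 4*B² - (-7 + 10) = 4*B² - 1*3 = 4*B² - 3 = -3 + 4*B²)
n(44) - 1*5056 = (-3 + 4*44²) - 1*5056 = (-3 + 4*1936) - 5056 = (-3 + 7744) - 5056 = 7741 - 5056 = 2685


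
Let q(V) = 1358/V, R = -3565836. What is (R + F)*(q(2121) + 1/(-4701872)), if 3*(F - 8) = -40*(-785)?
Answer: -2432301434942665/1068500412 ≈ -2.2764e+6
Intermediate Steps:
F = 31424/3 (F = 8 + (-40*(-785))/3 = 8 + (⅓)*31400 = 8 + 31400/3 = 31424/3 ≈ 10475.)
(R + F)*(q(2121) + 1/(-4701872)) = (-3565836 + 31424/3)*(1358/2121 + 1/(-4701872)) = -10666084*(1358*(1/2121) - 1/4701872)/3 = -10666084*(194/303 - 1/4701872)/3 = -10666084/3*912162865/1424667216 = -2432301434942665/1068500412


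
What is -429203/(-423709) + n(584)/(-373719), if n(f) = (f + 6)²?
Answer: 12908213057/158348103771 ≈ 0.081518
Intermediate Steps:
n(f) = (6 + f)²
-429203/(-423709) + n(584)/(-373719) = -429203/(-423709) + (6 + 584)²/(-373719) = -429203*(-1/423709) + 590²*(-1/373719) = 429203/423709 + 348100*(-1/373719) = 429203/423709 - 348100/373719 = 12908213057/158348103771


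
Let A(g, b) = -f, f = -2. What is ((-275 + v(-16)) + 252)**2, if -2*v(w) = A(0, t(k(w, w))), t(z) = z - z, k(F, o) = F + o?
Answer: 576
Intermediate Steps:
t(z) = 0
A(g, b) = 2 (A(g, b) = -1*(-2) = 2)
v(w) = -1 (v(w) = -1/2*2 = -1)
((-275 + v(-16)) + 252)**2 = ((-275 - 1) + 252)**2 = (-276 + 252)**2 = (-24)**2 = 576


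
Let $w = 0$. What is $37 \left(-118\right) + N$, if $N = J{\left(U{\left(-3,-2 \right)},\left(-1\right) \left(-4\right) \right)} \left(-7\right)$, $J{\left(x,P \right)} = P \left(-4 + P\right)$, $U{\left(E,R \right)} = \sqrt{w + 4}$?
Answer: $-4366$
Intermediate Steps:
$U{\left(E,R \right)} = 2$ ($U{\left(E,R \right)} = \sqrt{0 + 4} = \sqrt{4} = 2$)
$N = 0$ ($N = \left(-1\right) \left(-4\right) \left(-4 - -4\right) \left(-7\right) = 4 \left(-4 + 4\right) \left(-7\right) = 4 \cdot 0 \left(-7\right) = 0 \left(-7\right) = 0$)
$37 \left(-118\right) + N = 37 \left(-118\right) + 0 = -4366 + 0 = -4366$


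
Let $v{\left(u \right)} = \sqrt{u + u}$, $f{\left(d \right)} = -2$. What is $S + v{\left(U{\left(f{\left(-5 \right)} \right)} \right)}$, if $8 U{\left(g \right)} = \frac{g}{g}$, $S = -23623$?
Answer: $- \frac{47245}{2} \approx -23623.0$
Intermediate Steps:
$U{\left(g \right)} = \frac{1}{8}$ ($U{\left(g \right)} = \frac{g \frac{1}{g}}{8} = \frac{1}{8} \cdot 1 = \frac{1}{8}$)
$v{\left(u \right)} = \sqrt{2} \sqrt{u}$ ($v{\left(u \right)} = \sqrt{2 u} = \sqrt{2} \sqrt{u}$)
$S + v{\left(U{\left(f{\left(-5 \right)} \right)} \right)} = -23623 + \frac{\sqrt{2}}{2 \sqrt{2}} = -23623 + \sqrt{2} \frac{\sqrt{2}}{4} = -23623 + \frac{1}{2} = - \frac{47245}{2}$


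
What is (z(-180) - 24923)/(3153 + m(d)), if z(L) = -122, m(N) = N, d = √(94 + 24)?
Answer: -78966885/9941291 + 25045*√118/9941291 ≈ -7.9160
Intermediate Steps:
d = √118 ≈ 10.863
(z(-180) - 24923)/(3153 + m(d)) = (-122 - 24923)/(3153 + √118) = -25045/(3153 + √118)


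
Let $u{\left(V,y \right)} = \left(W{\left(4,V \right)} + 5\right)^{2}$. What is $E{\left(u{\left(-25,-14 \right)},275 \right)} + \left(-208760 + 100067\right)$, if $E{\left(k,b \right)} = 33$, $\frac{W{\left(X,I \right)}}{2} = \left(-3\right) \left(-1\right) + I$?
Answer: $-108660$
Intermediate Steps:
$W{\left(X,I \right)} = 6 + 2 I$ ($W{\left(X,I \right)} = 2 \left(\left(-3\right) \left(-1\right) + I\right) = 2 \left(3 + I\right) = 6 + 2 I$)
$u{\left(V,y \right)} = \left(11 + 2 V\right)^{2}$ ($u{\left(V,y \right)} = \left(\left(6 + 2 V\right) + 5\right)^{2} = \left(11 + 2 V\right)^{2}$)
$E{\left(u{\left(-25,-14 \right)},275 \right)} + \left(-208760 + 100067\right) = 33 + \left(-208760 + 100067\right) = 33 - 108693 = -108660$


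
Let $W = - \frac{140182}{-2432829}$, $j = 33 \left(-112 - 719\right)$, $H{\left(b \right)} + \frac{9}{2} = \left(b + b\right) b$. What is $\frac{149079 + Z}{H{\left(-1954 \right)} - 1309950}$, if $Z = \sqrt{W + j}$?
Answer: $\frac{298158}{12652555} + \frac{2 i \sqrt{3312387516646185}}{4397357532585} \approx 0.023565 + 2.6176 \cdot 10^{-5} i$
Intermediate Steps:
$H{\left(b \right)} = - \frac{9}{2} + 2 b^{2}$ ($H{\left(b \right)} = - \frac{9}{2} + \left(b + b\right) b = - \frac{9}{2} + 2 b b = - \frac{9}{2} + 2 b^{2}$)
$j = -27423$ ($j = 33 \left(-831\right) = -27423$)
$W = \frac{20026}{347547}$ ($W = \left(-140182\right) \left(- \frac{1}{2432829}\right) = \frac{20026}{347547} \approx 0.057621$)
$Z = \frac{i \sqrt{3312387516646185}}{347547}$ ($Z = \sqrt{\frac{20026}{347547} - 27423} = \sqrt{- \frac{9530761355}{347547}} = \frac{i \sqrt{3312387516646185}}{347547} \approx 165.6 i$)
$\frac{149079 + Z}{H{\left(-1954 \right)} - 1309950} = \frac{149079 + \frac{i \sqrt{3312387516646185}}{347547}}{\left(- \frac{9}{2} + 2 \left(-1954\right)^{2}\right) - 1309950} = \frac{149079 + \frac{i \sqrt{3312387516646185}}{347547}}{\left(- \frac{9}{2} + 2 \cdot 3818116\right) - 1309950} = \frac{149079 + \frac{i \sqrt{3312387516646185}}{347547}}{\left(- \frac{9}{2} + 7636232\right) - 1309950} = \frac{149079 + \frac{i \sqrt{3312387516646185}}{347547}}{\frac{15272455}{2} - 1309950} = \frac{149079 + \frac{i \sqrt{3312387516646185}}{347547}}{\frac{12652555}{2}} = \left(149079 + \frac{i \sqrt{3312387516646185}}{347547}\right) \frac{2}{12652555} = \frac{298158}{12652555} + \frac{2 i \sqrt{3312387516646185}}{4397357532585}$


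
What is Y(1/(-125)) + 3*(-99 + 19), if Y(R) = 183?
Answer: -57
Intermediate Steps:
Y(1/(-125)) + 3*(-99 + 19) = 183 + 3*(-99 + 19) = 183 + 3*(-80) = 183 - 240 = -57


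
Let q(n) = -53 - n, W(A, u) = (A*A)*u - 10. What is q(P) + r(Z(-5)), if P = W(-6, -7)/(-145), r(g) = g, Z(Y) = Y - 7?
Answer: -9687/145 ≈ -66.807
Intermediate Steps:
Z(Y) = -7 + Y
W(A, u) = -10 + u*A² (W(A, u) = A²*u - 10 = u*A² - 10 = -10 + u*A²)
P = 262/145 (P = (-10 - 7*(-6)²)/(-145) = (-10 - 7*36)*(-1/145) = (-10 - 252)*(-1/145) = -262*(-1/145) = 262/145 ≈ 1.8069)
q(P) + r(Z(-5)) = (-53 - 1*262/145) + (-7 - 5) = (-53 - 262/145) - 12 = -7947/145 - 12 = -9687/145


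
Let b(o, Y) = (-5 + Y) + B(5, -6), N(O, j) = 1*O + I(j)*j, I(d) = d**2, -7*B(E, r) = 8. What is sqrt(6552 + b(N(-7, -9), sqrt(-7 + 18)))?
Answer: sqrt(320747 + 49*sqrt(11))/7 ≈ 80.927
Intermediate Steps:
B(E, r) = -8/7 (B(E, r) = -1/7*8 = -8/7)
N(O, j) = O + j**3 (N(O, j) = 1*O + j**2*j = O + j**3)
b(o, Y) = -43/7 + Y (b(o, Y) = (-5 + Y) - 8/7 = -43/7 + Y)
sqrt(6552 + b(N(-7, -9), sqrt(-7 + 18))) = sqrt(6552 + (-43/7 + sqrt(-7 + 18))) = sqrt(6552 + (-43/7 + sqrt(11))) = sqrt(45821/7 + sqrt(11))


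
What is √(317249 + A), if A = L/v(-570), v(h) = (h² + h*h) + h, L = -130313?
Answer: √133720239744823110/649230 ≈ 563.25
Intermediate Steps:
v(h) = h + 2*h² (v(h) = (h² + h²) + h = 2*h² + h = h + 2*h²)
A = -130313/649230 (A = -130313*(-1/(570*(1 + 2*(-570)))) = -130313*(-1/(570*(1 - 1140))) = -130313/((-570*(-1139))) = -130313/649230 ≈ -0.20072)
√(317249 + A) = √(317249 - 130313/649230) = √(205967437957/649230) = √133720239744823110/649230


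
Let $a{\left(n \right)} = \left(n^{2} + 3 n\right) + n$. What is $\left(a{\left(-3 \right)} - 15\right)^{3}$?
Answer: $-5832$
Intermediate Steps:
$a{\left(n \right)} = n^{2} + 4 n$
$\left(a{\left(-3 \right)} - 15\right)^{3} = \left(- 3 \left(4 - 3\right) - 15\right)^{3} = \left(\left(-3\right) 1 - 15\right)^{3} = \left(-3 - 15\right)^{3} = \left(-18\right)^{3} = -5832$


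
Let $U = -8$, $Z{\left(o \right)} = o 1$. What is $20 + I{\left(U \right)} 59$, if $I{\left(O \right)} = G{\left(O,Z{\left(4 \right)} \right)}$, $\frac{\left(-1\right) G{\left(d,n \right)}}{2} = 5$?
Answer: $-570$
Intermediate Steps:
$Z{\left(o \right)} = o$
$G{\left(d,n \right)} = -10$ ($G{\left(d,n \right)} = \left(-2\right) 5 = -10$)
$I{\left(O \right)} = -10$
$20 + I{\left(U \right)} 59 = 20 - 590 = -570$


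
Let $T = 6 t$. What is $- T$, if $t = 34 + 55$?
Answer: $-534$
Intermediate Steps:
$t = 89$
$T = 534$ ($T = 6 \cdot 89 = 534$)
$- T = \left(-1\right) 534 = -534$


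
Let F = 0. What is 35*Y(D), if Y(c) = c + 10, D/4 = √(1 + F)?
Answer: 490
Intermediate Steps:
D = 4 (D = 4*√(1 + 0) = 4*√1 = 4*1 = 4)
Y(c) = 10 + c
35*Y(D) = 35*(10 + 4) = 35*14 = 490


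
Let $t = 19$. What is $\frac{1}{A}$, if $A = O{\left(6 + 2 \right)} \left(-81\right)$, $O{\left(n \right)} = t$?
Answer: $- \frac{1}{1539} \approx -0.00064977$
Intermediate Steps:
$O{\left(n \right)} = 19$
$A = -1539$ ($A = 19 \left(-81\right) = -1539$)
$\frac{1}{A} = \frac{1}{-1539} = - \frac{1}{1539}$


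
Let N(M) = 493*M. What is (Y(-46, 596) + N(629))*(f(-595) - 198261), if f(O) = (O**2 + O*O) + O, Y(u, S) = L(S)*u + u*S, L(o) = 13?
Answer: 143634971102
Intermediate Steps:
Y(u, S) = 13*u + S*u (Y(u, S) = 13*u + u*S = 13*u + S*u)
f(O) = O + 2*O**2 (f(O) = (O**2 + O**2) + O = 2*O**2 + O = O + 2*O**2)
(Y(-46, 596) + N(629))*(f(-595) - 198261) = (-46*(13 + 596) + 493*629)*(-595*(1 + 2*(-595)) - 198261) = (-46*609 + 310097)*(-595*(1 - 1190) - 198261) = (-28014 + 310097)*(-595*(-1189) - 198261) = 282083*(707455 - 198261) = 282083*509194 = 143634971102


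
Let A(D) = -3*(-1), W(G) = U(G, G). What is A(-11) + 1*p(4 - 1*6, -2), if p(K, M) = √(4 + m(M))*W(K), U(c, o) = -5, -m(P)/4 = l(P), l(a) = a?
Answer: 3 - 10*√3 ≈ -14.321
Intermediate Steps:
m(P) = -4*P
W(G) = -5
p(K, M) = -5*√(4 - 4*M) (p(K, M) = √(4 - 4*M)*(-5) = -5*√(4 - 4*M))
A(D) = 3
A(-11) + 1*p(4 - 1*6, -2) = 3 + 1*(-10*√(1 - 1*(-2))) = 3 + 1*(-10*√(1 + 2)) = 3 + 1*(-10*√3) = 3 - 10*√3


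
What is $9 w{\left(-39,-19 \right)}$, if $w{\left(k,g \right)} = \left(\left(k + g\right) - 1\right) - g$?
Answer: $-360$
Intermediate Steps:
$w{\left(k,g \right)} = -1 + k$ ($w{\left(k,g \right)} = \left(\left(g + k\right) - 1\right) - g = \left(-1 + g + k\right) - g = -1 + k$)
$9 w{\left(-39,-19 \right)} = 9 \left(-1 - 39\right) = 9 \left(-40\right) = -360$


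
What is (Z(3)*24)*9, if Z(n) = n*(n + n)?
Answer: 3888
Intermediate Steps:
Z(n) = 2*n² (Z(n) = n*(2*n) = 2*n²)
(Z(3)*24)*9 = ((2*3²)*24)*9 = ((2*9)*24)*9 = (18*24)*9 = 432*9 = 3888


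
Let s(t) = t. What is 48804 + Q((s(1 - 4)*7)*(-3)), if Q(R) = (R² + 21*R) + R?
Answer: 54159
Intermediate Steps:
Q(R) = R² + 22*R
48804 + Q((s(1 - 4)*7)*(-3)) = 48804 + (((1 - 4)*7)*(-3))*(22 + ((1 - 4)*7)*(-3)) = 48804 + (-3*7*(-3))*(22 - 3*7*(-3)) = 48804 + (-21*(-3))*(22 - 21*(-3)) = 48804 + 63*(22 + 63) = 48804 + 63*85 = 48804 + 5355 = 54159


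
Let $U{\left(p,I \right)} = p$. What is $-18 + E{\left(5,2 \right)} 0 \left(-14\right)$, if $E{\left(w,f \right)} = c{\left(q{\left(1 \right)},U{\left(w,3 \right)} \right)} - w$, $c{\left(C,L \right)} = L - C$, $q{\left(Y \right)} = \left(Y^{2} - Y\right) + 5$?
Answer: $-18$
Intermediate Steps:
$q{\left(Y \right)} = 5 + Y^{2} - Y$
$E{\left(w,f \right)} = -5$ ($E{\left(w,f \right)} = \left(w - \left(5 + 1^{2} - 1\right)\right) - w = \left(w - \left(5 + 1 - 1\right)\right) - w = \left(w - 5\right) - w = \left(-5 + w\right) - w = -5$)
$-18 + E{\left(5,2 \right)} 0 \left(-14\right) = -18 - 5 \cdot 0 \left(-14\right) = -18 - 0 = -18 + 0 = -18$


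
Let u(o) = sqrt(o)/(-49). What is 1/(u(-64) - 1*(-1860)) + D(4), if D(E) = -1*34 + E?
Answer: -62297631015/2076624916 + 49*I/1038312458 ≈ -29.999 + 4.7192e-8*I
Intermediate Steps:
u(o) = -sqrt(o)/49
D(E) = -34 + E
1/(u(-64) - 1*(-1860)) + D(4) = 1/(-8*I/49 - 1*(-1860)) + (-34 + 4) = 1/(-8*I/49 + 1860) - 30 = 1/(1860 - 8*I/49) - 30 = 2401*(1860 + 8*I/49)/8306499664 - 30 = -30 + 2401*(1860 + 8*I/49)/8306499664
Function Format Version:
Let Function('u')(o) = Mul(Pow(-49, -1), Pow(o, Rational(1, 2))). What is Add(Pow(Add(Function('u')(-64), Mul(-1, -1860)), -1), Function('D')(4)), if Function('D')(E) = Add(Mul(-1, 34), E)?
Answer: Add(Rational(-62297631015, 2076624916), Mul(Rational(49, 1038312458), I)) ≈ Add(-29.999, Mul(4.7192e-8, I))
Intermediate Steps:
Function('u')(o) = Mul(Rational(-1, 49), Pow(o, Rational(1, 2)))
Function('D')(E) = Add(-34, E)
Add(Pow(Add(Function('u')(-64), Mul(-1, -1860)), -1), Function('D')(4)) = Add(Pow(Add(Mul(Rational(-1, 49), Pow(-64, Rational(1, 2))), Mul(-1, -1860)), -1), Add(-34, 4)) = Add(Pow(Add(Mul(Rational(-1, 49), Mul(8, I)), 1860), -1), -30) = Add(Pow(Add(Mul(Rational(-8, 49), I), 1860), -1), -30) = Add(Pow(Add(1860, Mul(Rational(-8, 49), I)), -1), -30) = Add(Mul(Rational(2401, 8306499664), Add(1860, Mul(Rational(8, 49), I))), -30) = Add(-30, Mul(Rational(2401, 8306499664), Add(1860, Mul(Rational(8, 49), I))))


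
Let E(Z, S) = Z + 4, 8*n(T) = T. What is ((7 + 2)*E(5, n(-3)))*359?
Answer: 29079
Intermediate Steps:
n(T) = T/8
E(Z, S) = 4 + Z
((7 + 2)*E(5, n(-3)))*359 = ((7 + 2)*(4 + 5))*359 = (9*9)*359 = 81*359 = 29079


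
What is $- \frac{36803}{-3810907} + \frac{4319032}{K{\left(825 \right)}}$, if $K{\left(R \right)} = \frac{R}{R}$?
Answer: $\frac{16459429318827}{3810907} \approx 4.319 \cdot 10^{6}$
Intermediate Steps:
$K{\left(R \right)} = 1$
$- \frac{36803}{-3810907} + \frac{4319032}{K{\left(825 \right)}} = - \frac{36803}{-3810907} + \frac{4319032}{1} = \left(-36803\right) \left(- \frac{1}{3810907}\right) + 4319032 \cdot 1 = \frac{36803}{3810907} + 4319032 = \frac{16459429318827}{3810907}$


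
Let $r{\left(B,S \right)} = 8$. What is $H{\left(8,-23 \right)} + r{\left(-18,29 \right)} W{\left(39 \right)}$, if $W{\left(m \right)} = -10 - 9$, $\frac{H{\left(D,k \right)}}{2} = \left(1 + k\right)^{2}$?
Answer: $816$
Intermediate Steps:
$H{\left(D,k \right)} = 2 \left(1 + k\right)^{2}$
$W{\left(m \right)} = -19$ ($W{\left(m \right)} = -10 - 9 = -19$)
$H{\left(8,-23 \right)} + r{\left(-18,29 \right)} W{\left(39 \right)} = 2 \left(1 - 23\right)^{2} + 8 \left(-19\right) = 2 \left(-22\right)^{2} - 152 = 2 \cdot 484 - 152 = 968 - 152 = 816$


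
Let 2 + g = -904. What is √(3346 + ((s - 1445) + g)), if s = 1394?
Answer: √2389 ≈ 48.877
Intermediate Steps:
g = -906 (g = -2 - 904 = -906)
√(3346 + ((s - 1445) + g)) = √(3346 + ((1394 - 1445) - 906)) = √(3346 + (-51 - 906)) = √(3346 - 957) = √2389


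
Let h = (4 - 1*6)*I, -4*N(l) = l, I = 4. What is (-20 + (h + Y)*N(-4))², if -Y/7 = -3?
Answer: 49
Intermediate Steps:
N(l) = -l/4
Y = 21 (Y = -7*(-3) = 21)
h = -8 (h = (4 - 1*6)*4 = (4 - 6)*4 = -2*4 = -8)
(-20 + (h + Y)*N(-4))² = (-20 + (-8 + 21)*(-¼*(-4)))² = (-20 + 13*1)² = (-20 + 13)² = (-7)² = 49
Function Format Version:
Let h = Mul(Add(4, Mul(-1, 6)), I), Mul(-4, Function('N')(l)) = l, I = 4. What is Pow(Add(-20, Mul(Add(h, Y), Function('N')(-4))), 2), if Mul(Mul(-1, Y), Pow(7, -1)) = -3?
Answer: 49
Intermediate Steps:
Function('N')(l) = Mul(Rational(-1, 4), l)
Y = 21 (Y = Mul(-7, -3) = 21)
h = -8 (h = Mul(Add(4, Mul(-1, 6)), 4) = Mul(Add(4, -6), 4) = Mul(-2, 4) = -8)
Pow(Add(-20, Mul(Add(h, Y), Function('N')(-4))), 2) = Pow(Add(-20, Mul(Add(-8, 21), Mul(Rational(-1, 4), -4))), 2) = Pow(Add(-20, Mul(13, 1)), 2) = Pow(Add(-20, 13), 2) = Pow(-7, 2) = 49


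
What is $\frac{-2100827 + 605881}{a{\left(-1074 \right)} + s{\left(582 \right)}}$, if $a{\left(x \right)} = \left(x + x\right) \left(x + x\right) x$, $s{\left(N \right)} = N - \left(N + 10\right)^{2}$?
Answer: $\frac{747473}{2477841389} \approx 0.00030166$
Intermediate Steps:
$s{\left(N \right)} = N - \left(10 + N\right)^{2}$
$a{\left(x \right)} = 4 x^{3}$ ($a{\left(x \right)} = 2 x 2 x x = 4 x^{2} x = 4 x^{3}$)
$\frac{-2100827 + 605881}{a{\left(-1074 \right)} + s{\left(582 \right)}} = \frac{-2100827 + 605881}{4 \left(-1074\right)^{3} + \left(582 - \left(10 + 582\right)^{2}\right)} = - \frac{1494946}{4 \left(-1238833224\right) + \left(582 - 592^{2}\right)} = - \frac{1494946}{-4955332896 + \left(582 - 350464\right)} = - \frac{1494946}{-4955332896 - 349882} = - \frac{1494946}{-4955682778} = \left(-1494946\right) \left(- \frac{1}{4955682778}\right) = \frac{747473}{2477841389}$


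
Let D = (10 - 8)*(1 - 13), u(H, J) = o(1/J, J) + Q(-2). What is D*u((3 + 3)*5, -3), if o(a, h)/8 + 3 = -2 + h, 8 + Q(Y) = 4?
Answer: 1632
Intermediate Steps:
Q(Y) = -4 (Q(Y) = -8 + 4 = -4)
o(a, h) = -40 + 8*h (o(a, h) = -24 + 8*(-2 + h) = -24 + (-16 + 8*h) = -40 + 8*h)
u(H, J) = -44 + 8*J (u(H, J) = (-40 + 8*J) - 4 = -44 + 8*J)
D = -24 (D = 2*(-12) = -24)
D*u((3 + 3)*5, -3) = -24*(-44 + 8*(-3)) = -24*(-44 - 24) = -24*(-68) = 1632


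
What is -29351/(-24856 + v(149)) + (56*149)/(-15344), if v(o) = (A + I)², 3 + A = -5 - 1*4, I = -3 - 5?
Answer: 2199115/3350472 ≈ 0.65636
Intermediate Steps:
I = -8
A = -12 (A = -3 + (-5 - 1*4) = -3 + (-5 - 4) = -3 - 9 = -12)
v(o) = 400 (v(o) = (-12 - 8)² = (-20)² = 400)
-29351/(-24856 + v(149)) + (56*149)/(-15344) = -29351/(-24856 + 400) + (56*149)/(-15344) = -29351/(-24456) + 8344*(-1/15344) = -29351*(-1/24456) - 149/274 = 29351/24456 - 149/274 = 2199115/3350472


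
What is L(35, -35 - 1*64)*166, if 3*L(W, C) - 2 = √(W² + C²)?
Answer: 332/3 + 166*√11026/3 ≈ 5920.9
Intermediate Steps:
L(W, C) = ⅔ + √(C² + W²)/3 (L(W, C) = ⅔ + √(W² + C²)/3 = ⅔ + √(C² + W²)/3)
L(35, -35 - 1*64)*166 = (⅔ + √((-35 - 1*64)² + 35²)/3)*166 = (⅔ + √((-35 - 64)² + 1225)/3)*166 = (⅔ + √((-99)² + 1225)/3)*166 = (⅔ + √(9801 + 1225)/3)*166 = (⅔ + √11026/3)*166 = 332/3 + 166*√11026/3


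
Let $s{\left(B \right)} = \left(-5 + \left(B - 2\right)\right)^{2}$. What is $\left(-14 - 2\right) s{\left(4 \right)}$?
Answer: $-144$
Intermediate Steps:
$s{\left(B \right)} = \left(-7 + B\right)^{2}$ ($s{\left(B \right)} = \left(-5 + \left(-2 + B\right)\right)^{2} = \left(-7 + B\right)^{2}$)
$\left(-14 - 2\right) s{\left(4 \right)} = \left(-14 - 2\right) \left(-7 + 4\right)^{2} = - 16 \left(-3\right)^{2} = \left(-16\right) 9 = -144$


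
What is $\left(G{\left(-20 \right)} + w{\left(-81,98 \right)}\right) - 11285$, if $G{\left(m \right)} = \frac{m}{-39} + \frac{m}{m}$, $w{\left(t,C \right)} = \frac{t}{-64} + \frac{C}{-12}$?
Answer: $- \frac{9393603}{832} \approx -11290.0$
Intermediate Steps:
$w{\left(t,C \right)} = - \frac{C}{12} - \frac{t}{64}$ ($w{\left(t,C \right)} = t \left(- \frac{1}{64}\right) + C \left(- \frac{1}{12}\right) = - \frac{t}{64} - \frac{C}{12} = - \frac{C}{12} - \frac{t}{64}$)
$G{\left(m \right)} = 1 - \frac{m}{39}$ ($G{\left(m \right)} = m \left(- \frac{1}{39}\right) + 1 = - \frac{m}{39} + 1 = 1 - \frac{m}{39}$)
$\left(G{\left(-20 \right)} + w{\left(-81,98 \right)}\right) - 11285 = \left(\left(1 - - \frac{20}{39}\right) - \frac{1325}{192}\right) - 11285 = \left(\left(1 + \frac{20}{39}\right) + \left(- \frac{49}{6} + \frac{81}{64}\right)\right) - 11285 = \left(\frac{59}{39} - \frac{1325}{192}\right) - 11285 = - \frac{4483}{832} - 11285 = - \frac{9393603}{832}$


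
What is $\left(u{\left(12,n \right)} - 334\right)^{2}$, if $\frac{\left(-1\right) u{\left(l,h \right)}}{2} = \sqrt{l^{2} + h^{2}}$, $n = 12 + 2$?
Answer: $112916 + 2672 \sqrt{85} \approx 1.3755 \cdot 10^{5}$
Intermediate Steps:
$n = 14$
$u{\left(l,h \right)} = - 2 \sqrt{h^{2} + l^{2}}$ ($u{\left(l,h \right)} = - 2 \sqrt{l^{2} + h^{2}} = - 2 \sqrt{h^{2} + l^{2}}$)
$\left(u{\left(12,n \right)} - 334\right)^{2} = \left(- 2 \sqrt{14^{2} + 12^{2}} - 334\right)^{2} = \left(- 2 \sqrt{196 + 144} - 334\right)^{2} = \left(- 2 \sqrt{340} - 334\right)^{2} = \left(- 2 \cdot 2 \sqrt{85} - 334\right)^{2} = \left(- 4 \sqrt{85} - 334\right)^{2} = \left(-334 - 4 \sqrt{85}\right)^{2}$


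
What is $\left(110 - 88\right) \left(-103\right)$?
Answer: $-2266$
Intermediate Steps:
$\left(110 - 88\right) \left(-103\right) = 22 \left(-103\right) = -2266$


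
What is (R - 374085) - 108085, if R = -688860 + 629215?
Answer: -541815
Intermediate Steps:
R = -59645
(R - 374085) - 108085 = (-59645 - 374085) - 108085 = -433730 - 108085 = -541815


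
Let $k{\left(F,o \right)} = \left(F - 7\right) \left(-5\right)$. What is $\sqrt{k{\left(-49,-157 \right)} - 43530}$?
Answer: $5 i \sqrt{1730} \approx 207.97 i$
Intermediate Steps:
$k{\left(F,o \right)} = 35 - 5 F$ ($k{\left(F,o \right)} = \left(-7 + F\right) \left(-5\right) = 35 - 5 F$)
$\sqrt{k{\left(-49,-157 \right)} - 43530} = \sqrt{\left(35 - -245\right) - 43530} = \sqrt{\left(35 + 245\right) - 43530} = \sqrt{280 - 43530} = \sqrt{-43250} = 5 i \sqrt{1730}$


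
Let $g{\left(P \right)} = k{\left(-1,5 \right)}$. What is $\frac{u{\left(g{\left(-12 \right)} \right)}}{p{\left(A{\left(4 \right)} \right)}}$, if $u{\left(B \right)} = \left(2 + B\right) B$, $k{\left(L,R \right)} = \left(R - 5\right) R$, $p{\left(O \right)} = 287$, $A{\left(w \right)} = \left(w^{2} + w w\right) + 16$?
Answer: $0$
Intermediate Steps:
$A{\left(w \right)} = 16 + 2 w^{2}$ ($A{\left(w \right)} = \left(w^{2} + w^{2}\right) + 16 = 2 w^{2} + 16 = 16 + 2 w^{2}$)
$k{\left(L,R \right)} = R \left(-5 + R\right)$ ($k{\left(L,R \right)} = \left(-5 + R\right) R = R \left(-5 + R\right)$)
$g{\left(P \right)} = 0$ ($g{\left(P \right)} = 5 \left(-5 + 5\right) = 5 \cdot 0 = 0$)
$u{\left(B \right)} = B \left(2 + B\right)$
$\frac{u{\left(g{\left(-12 \right)} \right)}}{p{\left(A{\left(4 \right)} \right)}} = \frac{0 \left(2 + 0\right)}{287} = 0 \cdot 2 \cdot \frac{1}{287} = 0 \cdot \frac{1}{287} = 0$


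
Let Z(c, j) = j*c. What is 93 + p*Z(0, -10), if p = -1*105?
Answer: 93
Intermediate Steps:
Z(c, j) = c*j
p = -105
93 + p*Z(0, -10) = 93 - 0*(-10) = 93 - 105*0 = 93 + 0 = 93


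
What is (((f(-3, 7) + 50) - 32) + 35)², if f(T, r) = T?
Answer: 2500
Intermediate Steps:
(((f(-3, 7) + 50) - 32) + 35)² = (((-3 + 50) - 32) + 35)² = ((47 - 32) + 35)² = (15 + 35)² = 50² = 2500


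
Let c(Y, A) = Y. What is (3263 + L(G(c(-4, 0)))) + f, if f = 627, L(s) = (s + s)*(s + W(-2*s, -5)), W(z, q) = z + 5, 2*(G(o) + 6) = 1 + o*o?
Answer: 7805/2 ≈ 3902.5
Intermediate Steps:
G(o) = -11/2 + o**2/2 (G(o) = -6 + (1 + o*o)/2 = -6 + (1 + o**2)/2 = -6 + (1/2 + o**2/2) = -11/2 + o**2/2)
W(z, q) = 5 + z
L(s) = 2*s*(5 - s) (L(s) = (s + s)*(s + (5 - 2*s)) = (2*s)*(5 - s) = 2*s*(5 - s))
(3263 + L(G(c(-4, 0)))) + f = (3263 + 2*(-11/2 + (1/2)*(-4)**2)*(5 - (-11/2 + (1/2)*(-4)**2))) + 627 = (3263 + 2*(-11/2 + (1/2)*16)*(5 - (-11/2 + (1/2)*16))) + 627 = (3263 + 2*(-11/2 + 8)*(5 - (-11/2 + 8))) + 627 = (3263 + 2*(5/2)*(5 - 1*5/2)) + 627 = (3263 + 2*(5/2)*(5 - 5/2)) + 627 = (3263 + 2*(5/2)*(5/2)) + 627 = (3263 + 25/2) + 627 = 6551/2 + 627 = 7805/2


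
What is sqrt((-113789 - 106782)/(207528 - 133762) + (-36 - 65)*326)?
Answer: I*sqrt(179180556304442)/73766 ≈ 181.46*I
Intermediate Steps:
sqrt((-113789 - 106782)/(207528 - 133762) + (-36 - 65)*326) = sqrt(-220571/73766 - 101*326) = sqrt(-220571*1/73766 - 32926) = sqrt(-220571/73766 - 32926) = sqrt(-2429039887/73766) = I*sqrt(179180556304442)/73766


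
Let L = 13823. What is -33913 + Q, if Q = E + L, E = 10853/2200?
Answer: -44187147/2200 ≈ -20085.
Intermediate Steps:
E = 10853/2200 (E = 10853*(1/2200) = 10853/2200 ≈ 4.9332)
Q = 30421453/2200 (Q = 10853/2200 + 13823 = 30421453/2200 ≈ 13828.)
-33913 + Q = -33913 + 30421453/2200 = -44187147/2200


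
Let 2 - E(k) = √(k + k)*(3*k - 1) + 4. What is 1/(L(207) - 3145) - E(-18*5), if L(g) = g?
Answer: 5875/2938 - 1626*I*√5 ≈ 1.9997 - 3635.8*I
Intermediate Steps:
E(k) = -2 - √2*√k*(-1 + 3*k) (E(k) = 2 - (√(k + k)*(3*k - 1) + 4) = 2 - (√(2*k)*(-1 + 3*k) + 4) = 2 - ((√2*√k)*(-1 + 3*k) + 4) = 2 - (√2*√k*(-1 + 3*k) + 4) = 2 - (4 + √2*√k*(-1 + 3*k)) = 2 + (-4 - √2*√k*(-1 + 3*k)) = -2 - √2*√k*(-1 + 3*k))
1/(L(207) - 3145) - E(-18*5) = 1/(207 - 3145) - (-2 + √2*√(-18*5) - 3*√2*(-18*5)^(3/2)) = 1/(-2938) - (-2 + √2*√(-90) - 3*√2*(-90)^(3/2)) = -1/2938 - (-2 + √2*(3*I*√10) - 3*√2*(-270*I*√10)) = -1/2938 - (-2 + 6*I*√5 + 1620*I*√5) = -1/2938 - (-2 + 1626*I*√5) = -1/2938 + (2 - 1626*I*√5) = 5875/2938 - 1626*I*√5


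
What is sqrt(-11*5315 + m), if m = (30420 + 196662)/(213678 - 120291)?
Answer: I*sqrt(56651084707539)/31129 ≈ 241.79*I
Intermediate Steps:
m = 75694/31129 (m = 227082/93387 = 227082*(1/93387) = 75694/31129 ≈ 2.4316)
sqrt(-11*5315 + m) = sqrt(-11*5315 + 75694/31129) = sqrt(-58465 + 75694/31129) = sqrt(-1819881291/31129) = I*sqrt(56651084707539)/31129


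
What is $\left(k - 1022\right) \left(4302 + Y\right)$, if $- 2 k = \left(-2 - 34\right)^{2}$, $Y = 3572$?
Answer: $-13149580$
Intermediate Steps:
$k = -648$ ($k = - \frac{\left(-2 - 34\right)^{2}}{2} = - \frac{\left(-36\right)^{2}}{2} = \left(- \frac{1}{2}\right) 1296 = -648$)
$\left(k - 1022\right) \left(4302 + Y\right) = \left(-648 - 1022\right) \left(4302 + 3572\right) = \left(-1670\right) 7874 = -13149580$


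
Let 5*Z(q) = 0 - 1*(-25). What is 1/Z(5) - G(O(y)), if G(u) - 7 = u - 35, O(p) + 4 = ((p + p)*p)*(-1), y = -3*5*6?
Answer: 81161/5 ≈ 16232.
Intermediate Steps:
Z(q) = 5 (Z(q) = (0 - 1*(-25))/5 = (0 + 25)/5 = (⅕)*25 = 5)
y = -90 (y = -15*6 = -90)
O(p) = -4 - 2*p² (O(p) = -4 + ((p + p)*p)*(-1) = -4 + ((2*p)*p)*(-1) = -4 + (2*p²)*(-1) = -4 - 2*p²)
G(u) = -28 + u (G(u) = 7 + (u - 35) = 7 + (-35 + u) = -28 + u)
1/Z(5) - G(O(y)) = 1/5 - (-28 + (-4 - 2*(-90)²)) = ⅕ - (-28 + (-4 - 2*8100)) = ⅕ - (-28 + (-4 - 16200)) = ⅕ - (-28 - 16204) = ⅕ - 1*(-16232) = ⅕ + 16232 = 81161/5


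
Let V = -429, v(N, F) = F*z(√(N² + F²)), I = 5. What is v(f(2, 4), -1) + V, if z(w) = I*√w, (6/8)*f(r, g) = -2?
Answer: -429 - 5*√3*73^(¼)/3 ≈ -437.44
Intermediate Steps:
f(r, g) = -8/3 (f(r, g) = (4/3)*(-2) = -8/3)
z(w) = 5*√w
v(N, F) = 5*F*(F² + N²)^(¼) (v(N, F) = F*(5*√(√(N² + F²))) = F*(5*√(√(F² + N²))) = F*(5*(F² + N²)^(¼)) = 5*F*(F² + N²)^(¼))
v(f(2, 4), -1) + V = 5*(-1)*((-1)² + (-8/3)²)^(¼) - 429 = 5*(-1)*(1 + 64/9)^(¼) - 429 = 5*(-1)*(73/9)^(¼) - 429 = 5*(-1)*(√3*73^(¼)/3) - 429 = -5*√3*73^(¼)/3 - 429 = -429 - 5*√3*73^(¼)/3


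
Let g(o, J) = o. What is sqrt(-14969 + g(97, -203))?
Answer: 26*I*sqrt(22) ≈ 121.95*I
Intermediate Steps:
sqrt(-14969 + g(97, -203)) = sqrt(-14969 + 97) = sqrt(-14872) = 26*I*sqrt(22)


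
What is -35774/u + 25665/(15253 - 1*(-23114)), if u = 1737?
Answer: -1695991/85113 ≈ -19.926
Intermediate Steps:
-35774/u + 25665/(15253 - 1*(-23114)) = -35774/1737 + 25665/(15253 - 1*(-23114)) = -35774*1/1737 + 25665/(15253 + 23114) = -35774/1737 + 25665/38367 = -35774/1737 + 25665*(1/38367) = -35774/1737 + 295/441 = -1695991/85113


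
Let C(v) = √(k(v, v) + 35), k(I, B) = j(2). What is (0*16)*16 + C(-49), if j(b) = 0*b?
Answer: √35 ≈ 5.9161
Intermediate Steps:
j(b) = 0
k(I, B) = 0
C(v) = √35 (C(v) = √(0 + 35) = √35)
(0*16)*16 + C(-49) = (0*16)*16 + √35 = 0*16 + √35 = 0 + √35 = √35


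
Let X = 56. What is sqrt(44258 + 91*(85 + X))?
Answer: sqrt(57089) ≈ 238.93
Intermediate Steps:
sqrt(44258 + 91*(85 + X)) = sqrt(44258 + 91*(85 + 56)) = sqrt(44258 + 91*141) = sqrt(44258 + 12831) = sqrt(57089)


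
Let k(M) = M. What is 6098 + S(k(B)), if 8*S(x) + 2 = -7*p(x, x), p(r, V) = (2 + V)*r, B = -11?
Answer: 48089/8 ≈ 6011.1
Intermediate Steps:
p(r, V) = r*(2 + V)
S(x) = -¼ - 7*x*(2 + x)/8 (S(x) = -¼ + (-7*x*(2 + x))/8 = -¼ - 7*x*(2 + x)/8)
6098 + S(k(B)) = 6098 + (-¼ - 7/8*(-11)*(2 - 11)) = 6098 + (-¼ - 7/8*(-11)*(-9)) = 6098 + (-¼ - 693/8) = 6098 - 695/8 = 48089/8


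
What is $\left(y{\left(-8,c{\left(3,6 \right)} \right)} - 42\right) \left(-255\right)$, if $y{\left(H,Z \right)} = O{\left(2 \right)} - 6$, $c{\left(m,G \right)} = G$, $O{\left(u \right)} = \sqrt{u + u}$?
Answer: $11730$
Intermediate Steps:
$O{\left(u \right)} = \sqrt{2} \sqrt{u}$ ($O{\left(u \right)} = \sqrt{2 u} = \sqrt{2} \sqrt{u}$)
$y{\left(H,Z \right)} = -4$ ($y{\left(H,Z \right)} = \sqrt{2} \sqrt{2} - 6 = 2 - 6 = -4$)
$\left(y{\left(-8,c{\left(3,6 \right)} \right)} - 42\right) \left(-255\right) = \left(-4 - 42\right) \left(-255\right) = \left(-46\right) \left(-255\right) = 11730$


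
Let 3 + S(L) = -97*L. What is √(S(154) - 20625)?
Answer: I*√35566 ≈ 188.59*I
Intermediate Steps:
S(L) = -3 - 97*L
√(S(154) - 20625) = √((-3 - 97*154) - 20625) = √((-3 - 14938) - 20625) = √(-14941 - 20625) = √(-35566) = I*√35566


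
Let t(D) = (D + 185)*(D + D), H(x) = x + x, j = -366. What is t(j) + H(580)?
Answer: 133652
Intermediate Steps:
H(x) = 2*x
t(D) = 2*D*(185 + D) (t(D) = (185 + D)*(2*D) = 2*D*(185 + D))
t(j) + H(580) = 2*(-366)*(185 - 366) + 2*580 = 2*(-366)*(-181) + 1160 = 132492 + 1160 = 133652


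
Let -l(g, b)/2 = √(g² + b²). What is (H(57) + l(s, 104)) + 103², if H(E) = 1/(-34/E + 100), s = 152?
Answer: 60110651/5666 - 16*√530 ≈ 10241.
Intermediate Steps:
H(E) = 1/(100 - 34/E)
l(g, b) = -2*√(b² + g²) (l(g, b) = -2*√(g² + b²) = -2*√(b² + g²))
(H(57) + l(s, 104)) + 103² = ((½)*57/(-17 + 50*57) - 2*√(104² + 152²)) + 103² = ((½)*57/(-17 + 2850) - 2*√(10816 + 23104)) + 10609 = ((½)*57/2833 - 16*√530) + 10609 = ((½)*57*(1/2833) - 16*√530) + 10609 = (57/5666 - 16*√530) + 10609 = 60110651/5666 - 16*√530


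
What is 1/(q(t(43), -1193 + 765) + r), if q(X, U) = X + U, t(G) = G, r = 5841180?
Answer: 1/5840795 ≈ 1.7121e-7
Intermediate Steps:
q(X, U) = U + X
1/(q(t(43), -1193 + 765) + r) = 1/(((-1193 + 765) + 43) + 5841180) = 1/((-428 + 43) + 5841180) = 1/(-385 + 5841180) = 1/5840795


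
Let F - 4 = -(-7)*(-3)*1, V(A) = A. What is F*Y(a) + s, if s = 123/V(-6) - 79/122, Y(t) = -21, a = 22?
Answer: 20487/61 ≈ 335.85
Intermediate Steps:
s = -1290/61 (s = 123/(-6) - 79/122 = 123*(-⅙) - 79*1/122 = -41/2 - 79/122 = -1290/61 ≈ -21.148)
F = -17 (F = 4 - (-7)*(-3)*1 = 4 - 7*3*1 = 4 - 21*1 = 4 - 21 = -17)
F*Y(a) + s = -17*(-21) - 1290/61 = 357 - 1290/61 = 20487/61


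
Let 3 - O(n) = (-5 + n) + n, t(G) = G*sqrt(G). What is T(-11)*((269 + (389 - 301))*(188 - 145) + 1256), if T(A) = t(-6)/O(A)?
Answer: -16607*I*sqrt(6)/5 ≈ -8135.7*I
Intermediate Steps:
t(G) = G**(3/2)
O(n) = 8 - 2*n (O(n) = 3 - ((-5 + n) + n) = 3 - (-5 + 2*n) = 3 + (5 - 2*n) = 8 - 2*n)
T(A) = -6*I*sqrt(6)/(8 - 2*A) (T(A) = (-6)**(3/2)/(8 - 2*A) = (-6*I*sqrt(6))/(8 - 2*A) = -6*I*sqrt(6)/(8 - 2*A))
T(-11)*((269 + (389 - 301))*(188 - 145) + 1256) = (3*I*sqrt(6)/(-4 - 11))*((269 + (389 - 301))*(188 - 145) + 1256) = (3*I*sqrt(6)/(-15))*((269 + 88)*43 + 1256) = (3*I*sqrt(6)*(-1/15))*(357*43 + 1256) = (-I*sqrt(6)/5)*(15351 + 1256) = -I*sqrt(6)/5*16607 = -16607*I*sqrt(6)/5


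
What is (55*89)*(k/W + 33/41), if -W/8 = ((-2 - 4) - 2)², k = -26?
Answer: 43961995/10496 ≈ 4188.5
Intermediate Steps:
W = -512 (W = -8*((-2 - 4) - 2)² = -8*(-6 - 2)² = -8*(-8)² = -8*64 = -512)
(55*89)*(k/W + 33/41) = (55*89)*(-26/(-512) + 33/41) = 4895*(-26*(-1/512) + 33*(1/41)) = 4895*(13/256 + 33/41) = 4895*(8981/10496) = 43961995/10496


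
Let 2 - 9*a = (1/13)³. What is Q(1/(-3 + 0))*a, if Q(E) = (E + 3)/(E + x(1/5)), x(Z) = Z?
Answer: -87860/19773 ≈ -4.4434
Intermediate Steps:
Q(E) = (3 + E)/(⅕ + E) (Q(E) = (E + 3)/(E + 1/5) = (3 + E)/(E + ⅕) = (3 + E)/(⅕ + E))
a = 4393/19773 (a = 2/9 - (1/13)³/9 = 2/9 - ⅑*1/2197 = 2/9 - 1/19773 = 4393/19773 ≈ 0.22217)
Q(1/(-3 + 0))*a = (5*(3 + 1/(-3 + 0))/(1 + 5/(-3 + 0)))*(4393/19773) = (5*(3 + 1/(-3))/(1 + 5/(-3)))*(4393/19773) = (5*(3 - ⅓)/(1 + 5*(-⅓)))*(4393/19773) = (5*(8/3)/(1 - 5/3))*(4393/19773) = (5*(8/3)/(-⅔))*(4393/19773) = (5*(-3/2)*(8/3))*(4393/19773) = -20*4393/19773 = -87860/19773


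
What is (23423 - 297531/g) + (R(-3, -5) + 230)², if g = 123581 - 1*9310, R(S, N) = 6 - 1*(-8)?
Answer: 9479510358/114271 ≈ 82956.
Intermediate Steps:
R(S, N) = 14 (R(S, N) = 6 + 8 = 14)
g = 114271 (g = 123581 - 9310 = 114271)
(23423 - 297531/g) + (R(-3, -5) + 230)² = (23423 - 297531/114271) + (14 + 230)² = (23423 - 297531*1/114271) + 244² = (23423 - 297531/114271) + 59536 = 2676272102/114271 + 59536 = 9479510358/114271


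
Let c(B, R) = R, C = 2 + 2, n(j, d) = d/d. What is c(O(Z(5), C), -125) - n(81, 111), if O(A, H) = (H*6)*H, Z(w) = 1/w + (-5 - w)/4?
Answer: -126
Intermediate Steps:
n(j, d) = 1
C = 4
Z(w) = -5/4 + 1/w - w/4 (Z(w) = 1/w + (-5 - w)*(1/4) = 1/w + (-5/4 - w/4) = -5/4 + 1/w - w/4)
O(A, H) = 6*H**2 (O(A, H) = (6*H)*H = 6*H**2)
c(O(Z(5), C), -125) - n(81, 111) = -125 - 1*1 = -125 - 1 = -126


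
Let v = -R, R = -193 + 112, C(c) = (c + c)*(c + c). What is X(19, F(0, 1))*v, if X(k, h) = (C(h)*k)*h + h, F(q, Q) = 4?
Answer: 394308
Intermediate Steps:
C(c) = 4*c² (C(c) = (2*c)*(2*c) = 4*c²)
R = -81
v = 81 (v = -1*(-81) = 81)
X(k, h) = h + 4*k*h³ (X(k, h) = ((4*h²)*k)*h + h = (4*k*h²)*h + h = 4*k*h³ + h = h + 4*k*h³)
X(19, F(0, 1))*v = (4 + 4*19*4³)*81 = (4 + 4*19*64)*81 = (4 + 4864)*81 = 4868*81 = 394308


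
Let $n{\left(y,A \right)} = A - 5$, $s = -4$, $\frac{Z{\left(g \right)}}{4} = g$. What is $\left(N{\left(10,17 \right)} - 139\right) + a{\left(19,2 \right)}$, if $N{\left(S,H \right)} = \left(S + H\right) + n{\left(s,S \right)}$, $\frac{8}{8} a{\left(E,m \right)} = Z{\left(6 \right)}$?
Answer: $-83$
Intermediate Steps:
$Z{\left(g \right)} = 4 g$
$a{\left(E,m \right)} = 24$ ($a{\left(E,m \right)} = 4 \cdot 6 = 24$)
$n{\left(y,A \right)} = -5 + A$ ($n{\left(y,A \right)} = A - 5 = -5 + A$)
$N{\left(S,H \right)} = -5 + H + 2 S$ ($N{\left(S,H \right)} = \left(S + H\right) + \left(-5 + S\right) = \left(H + S\right) + \left(-5 + S\right) = -5 + H + 2 S$)
$\left(N{\left(10,17 \right)} - 139\right) + a{\left(19,2 \right)} = \left(\left(-5 + 17 + 2 \cdot 10\right) - 139\right) + 24 = \left(\left(-5 + 17 + 20\right) - 139\right) + 24 = \left(32 - 139\right) + 24 = -107 + 24 = -83$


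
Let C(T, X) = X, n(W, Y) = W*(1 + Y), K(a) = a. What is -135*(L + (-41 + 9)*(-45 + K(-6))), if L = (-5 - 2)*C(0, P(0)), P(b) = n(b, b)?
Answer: -220320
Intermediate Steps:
P(b) = b*(1 + b)
L = 0 (L = (-5 - 2)*(0*(1 + 0)) = -0 = -7*0 = 0)
-135*(L + (-41 + 9)*(-45 + K(-6))) = -135*(0 + (-41 + 9)*(-45 - 6)) = -135*(0 - 32*(-51)) = -135*(0 + 1632) = -135*1632 = -220320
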